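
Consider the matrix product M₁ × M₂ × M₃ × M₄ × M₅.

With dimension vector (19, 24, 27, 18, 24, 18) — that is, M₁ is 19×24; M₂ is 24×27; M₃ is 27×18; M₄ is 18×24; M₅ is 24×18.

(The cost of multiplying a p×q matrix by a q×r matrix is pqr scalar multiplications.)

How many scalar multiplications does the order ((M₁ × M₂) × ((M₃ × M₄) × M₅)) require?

(M₁ × M₂): 19×24 by 24×27 → 19×27, cost 19·24·27 = 12312
(M₃ × M₄): 27×18 by 18×24 → 27×24, cost 27·18·24 = 11664
((M₃ × M₄) × M₅): 27×24 by 24×18 → 27×18, cost 27·24·18 = 11664; cumulative 23328
((M₁ × M₂) × ((M₃ × M₄) × M₅)): 19×27 by 27×18 → 19×18, cost 19·27·18 = 9234; cumulative 44874
Total: 44874 scalar multiplications.

44874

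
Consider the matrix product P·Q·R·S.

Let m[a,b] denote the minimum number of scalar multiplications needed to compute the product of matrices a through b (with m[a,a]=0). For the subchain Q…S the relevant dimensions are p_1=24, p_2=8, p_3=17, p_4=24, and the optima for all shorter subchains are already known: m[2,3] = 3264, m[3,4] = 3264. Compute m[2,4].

m[2,4] = min over k∈[2,3] of m[2,k]+m[k+1,4]+p_{1}·p_k·p_{4}.
k=2: 0 + 3264 + 24·8·24 = 7872; k=3: 3264 + 0 + 24·17·24 = 13056.
Minimum: 7872 at k=2.

7872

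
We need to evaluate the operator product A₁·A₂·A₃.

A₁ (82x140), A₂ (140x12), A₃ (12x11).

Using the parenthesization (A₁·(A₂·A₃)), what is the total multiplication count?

144760

(A₂·A₃): 140×12 by 12×11 → 140×11, cost 140·12·11 = 18480
(A₁·(A₂·A₃)): 82×140 by 140×11 → 82×11, cost 82·140·11 = 126280; cumulative 144760
Total: 144760 scalar multiplications.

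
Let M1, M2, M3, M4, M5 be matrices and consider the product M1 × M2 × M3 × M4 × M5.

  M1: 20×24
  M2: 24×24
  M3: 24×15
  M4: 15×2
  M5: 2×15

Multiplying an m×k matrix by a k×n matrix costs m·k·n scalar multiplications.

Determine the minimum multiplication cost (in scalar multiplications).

Adjacent pairs: M1M2 = 20·24·24 = 11520; M2M3 = 24·24·15 = 8640; M3M4 = 24·15·2 = 720; M4M5 = 15·2·15 = 450.
Length 3: M1..M3: k=1: 0+8640+20·24·15=15840; k=2: 11520+0+20·24·15=18720 → min 15840 | M2..M4: k=2: 0+720+24·24·2=1872; k=3: 8640+0+24·15·2=9360 → min 1872 | M3..M5: k=3: 0+450+24·15·15=5850; k=4: 720+0+24·2·15=1440 → min 1440.
Length 4: M1..M4: k=1: 0+1872+20·24·2=2832; k=2: 11520+720+20·24·2=13200; k=3: 15840+0+20·15·2=16440 → min 2832 | M2..M5: k=2: 0+1440+24·24·15=10080; k=3: 8640+450+24·15·15=14490; k=4: 1872+0+24·2·15=2592 → min 2592.
Length 5: M1..M5: k=1: 0+2592+20·24·15=9792; k=2: 11520+1440+20·24·15=20160; k=3: 15840+450+20·15·15=20790; k=4: 2832+0+20·2·15=3432 → min 3432.
Optimal order: ((M1 × (M2 × (M3 × M4))) × M5) with cost 3432.

3432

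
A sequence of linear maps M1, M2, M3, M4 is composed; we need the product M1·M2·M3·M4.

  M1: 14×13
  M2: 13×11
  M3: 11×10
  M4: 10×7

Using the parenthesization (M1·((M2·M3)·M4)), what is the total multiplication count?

(M2·M3): 13×11 by 11×10 → 13×10, cost 13·11·10 = 1430
((M2·M3)·M4): 13×10 by 10×7 → 13×7, cost 13·10·7 = 910; cumulative 2340
(M1·((M2·M3)·M4)): 14×13 by 13×7 → 14×7, cost 14·13·7 = 1274; cumulative 3614
Total: 3614 scalar multiplications.

3614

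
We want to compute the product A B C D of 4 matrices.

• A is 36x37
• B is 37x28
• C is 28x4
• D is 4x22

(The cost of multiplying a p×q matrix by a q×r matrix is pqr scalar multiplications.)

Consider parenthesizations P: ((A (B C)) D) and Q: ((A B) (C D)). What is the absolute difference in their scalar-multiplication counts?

49296

Order P = ((A (B C)) D): (B C): 37×28 by 28×4 → 37×4, cost 37·28·4 = 4144; (A (B C)): 36×37 by 37×4 → 36×4, cost 36·37·4 = 5328; cumulative 9472; ((A (B C)) D): 36×4 by 4×22 → 36×22, cost 36·4·22 = 3168; cumulative 12640. Total 12640.
Order Q = ((A B) (C D)): (A B): 36×37 by 37×28 → 36×28, cost 36·37·28 = 37296; (C D): 28×4 by 4×22 → 28×22, cost 28·4·22 = 2464; ((A B) (C D)): 36×28 by 28×22 → 36×22, cost 36·28·22 = 22176; cumulative 61936. Total 61936.
Difference: |12640 − 61936| = 49296.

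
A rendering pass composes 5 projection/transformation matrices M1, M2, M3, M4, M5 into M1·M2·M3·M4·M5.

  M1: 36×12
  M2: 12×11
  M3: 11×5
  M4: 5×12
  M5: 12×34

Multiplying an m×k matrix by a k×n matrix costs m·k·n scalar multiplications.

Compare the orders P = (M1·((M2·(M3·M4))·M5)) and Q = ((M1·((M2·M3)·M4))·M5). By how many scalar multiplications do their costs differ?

576

Order P = (M1·((M2·(M3·M4))·M5)): (M3·M4): 11×5 by 5×12 → 11×12, cost 11·5·12 = 660; (M2·(M3·M4)): 12×11 by 11×12 → 12×12, cost 12·11·12 = 1584; cumulative 2244; ((M2·(M3·M4))·M5): 12×12 by 12×34 → 12×34, cost 12·12·34 = 4896; cumulative 7140; (M1·((M2·(M3·M4))·M5)): 36×12 by 12×34 → 36×34, cost 36·12·34 = 14688; cumulative 21828. Total 21828.
Order Q = ((M1·((M2·M3)·M4))·M5): (M2·M3): 12×11 by 11×5 → 12×5, cost 12·11·5 = 660; ((M2·M3)·M4): 12×5 by 5×12 → 12×12, cost 12·5·12 = 720; cumulative 1380; (M1·((M2·M3)·M4)): 36×12 by 12×12 → 36×12, cost 36·12·12 = 5184; cumulative 6564; ((M1·((M2·M3)·M4))·M5): 36×12 by 12×34 → 36×34, cost 36·12·34 = 14688; cumulative 21252. Total 21252.
Difference: |21828 − 21252| = 576.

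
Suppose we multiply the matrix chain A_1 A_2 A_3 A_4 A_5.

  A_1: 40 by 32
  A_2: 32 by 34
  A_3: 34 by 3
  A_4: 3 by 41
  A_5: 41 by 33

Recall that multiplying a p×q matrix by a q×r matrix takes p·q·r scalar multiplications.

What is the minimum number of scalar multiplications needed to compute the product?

Adjacent pairs: A_1A_2 = 40·32·34 = 43520; A_2A_3 = 32·34·3 = 3264; A_3A_4 = 34·3·41 = 4182; A_4A_5 = 3·41·33 = 4059.
Length 3: A_1..A_3: k=1: 0+3264+40·32·3=7104; k=2: 43520+0+40·34·3=47600 → min 7104 | A_2..A_4: k=2: 0+4182+32·34·41=48790; k=3: 3264+0+32·3·41=7200 → min 7200 | A_3..A_5: k=3: 0+4059+34·3·33=7425; k=4: 4182+0+34·41·33=50184 → min 7425.
Length 4: A_1..A_4: k=1: 0+7200+40·32·41=59680; k=2: 43520+4182+40·34·41=103462; k=3: 7104+0+40·3·41=12024 → min 12024 | A_2..A_5: k=2: 0+7425+32·34·33=43329; k=3: 3264+4059+32·3·33=10491; k=4: 7200+0+32·41·33=50496 → min 10491.
Length 5: A_1..A_5: k=1: 0+10491+40·32·33=52731; k=2: 43520+7425+40·34·33=95825; k=3: 7104+4059+40·3·33=15123; k=4: 12024+0+40·41·33=66144 → min 15123.
Optimal order: ((A_1 (A_2 A_3)) (A_4 A_5)) with cost 15123.

15123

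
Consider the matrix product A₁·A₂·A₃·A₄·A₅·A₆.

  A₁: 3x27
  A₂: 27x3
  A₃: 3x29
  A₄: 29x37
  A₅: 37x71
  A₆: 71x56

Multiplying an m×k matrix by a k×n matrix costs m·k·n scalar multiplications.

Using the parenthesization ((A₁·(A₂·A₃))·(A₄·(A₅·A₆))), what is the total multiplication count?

(A₂·A₃): 27×3 by 3×29 → 27×29, cost 27·3·29 = 2349
(A₁·(A₂·A₃)): 3×27 by 27×29 → 3×29, cost 3·27·29 = 2349; cumulative 4698
(A₅·A₆): 37×71 by 71×56 → 37×56, cost 37·71·56 = 147112
(A₄·(A₅·A₆)): 29×37 by 37×56 → 29×56, cost 29·37·56 = 60088; cumulative 207200
((A₁·(A₂·A₃))·(A₄·(A₅·A₆))): 3×29 by 29×56 → 3×56, cost 3·29·56 = 4872; cumulative 216770
Total: 216770 scalar multiplications.

216770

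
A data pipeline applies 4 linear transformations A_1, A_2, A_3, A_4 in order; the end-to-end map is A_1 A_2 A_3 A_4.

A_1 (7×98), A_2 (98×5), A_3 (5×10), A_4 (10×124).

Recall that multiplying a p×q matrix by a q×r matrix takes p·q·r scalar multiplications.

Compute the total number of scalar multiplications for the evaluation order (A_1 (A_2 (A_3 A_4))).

(A_3 A_4): 5×10 by 10×124 → 5×124, cost 5·10·124 = 6200
(A_2 (A_3 A_4)): 98×5 by 5×124 → 98×124, cost 98·5·124 = 60760; cumulative 66960
(A_1 (A_2 (A_3 A_4))): 7×98 by 98×124 → 7×124, cost 7·98·124 = 85064; cumulative 152024
Total: 152024 scalar multiplications.

152024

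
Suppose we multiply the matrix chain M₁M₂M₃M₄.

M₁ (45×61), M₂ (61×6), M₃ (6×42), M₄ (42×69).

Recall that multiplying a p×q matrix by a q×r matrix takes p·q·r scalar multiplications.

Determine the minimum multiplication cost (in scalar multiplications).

Adjacent pairs: M₁M₂ = 45·61·6 = 16470; M₂M₃ = 61·6·42 = 15372; M₃M₄ = 6·42·69 = 17388.
Length 3: M₁..M₃: k=1: 0+15372+45·61·42=130662; k=2: 16470+0+45·6·42=27810 → min 27810 | M₂..M₄: k=2: 0+17388+61·6·69=42642; k=3: 15372+0+61·42·69=192150 → min 42642.
Length 4: M₁..M₄: k=1: 0+42642+45·61·69=232047; k=2: 16470+17388+45·6·69=52488; k=3: 27810+0+45·42·69=158220 → min 52488.
Optimal order: ((M₁M₂)(M₃M₄)) with cost 52488.

52488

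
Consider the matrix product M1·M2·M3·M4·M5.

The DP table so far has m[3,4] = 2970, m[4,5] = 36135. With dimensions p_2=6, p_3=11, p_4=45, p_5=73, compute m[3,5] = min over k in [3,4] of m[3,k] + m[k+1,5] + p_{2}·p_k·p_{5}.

m[3,5] = min over k∈[3,4] of m[3,k]+m[k+1,5]+p_{2}·p_k·p_{5}.
k=3: 0 + 36135 + 6·11·73 = 40953; k=4: 2970 + 0 + 6·45·73 = 22680.
Minimum: 22680 at k=4.

22680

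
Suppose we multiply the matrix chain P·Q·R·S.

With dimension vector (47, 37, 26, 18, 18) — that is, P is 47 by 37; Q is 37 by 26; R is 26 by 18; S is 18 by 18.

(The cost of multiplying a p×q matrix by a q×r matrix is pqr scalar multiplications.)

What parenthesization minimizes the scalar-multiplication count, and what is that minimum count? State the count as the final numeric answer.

Adjacent pairs: PQ = 47·37·26 = 45214; QR = 37·26·18 = 17316; RS = 26·18·18 = 8424.
Length 3: P..R: k=1: 0+17316+47·37·18=48618; k=2: 45214+0+47·26·18=67210 → min 48618 | Q..S: k=2: 0+8424+37·26·18=25740; k=3: 17316+0+37·18·18=29304 → min 25740.
Length 4: P..S: k=1: 0+25740+47·37·18=57042; k=2: 45214+8424+47·26·18=75634; k=3: 48618+0+47·18·18=63846 → min 57042.
Optimal parenthesization: (P·(Q·(R·S))) with cost 57042.

57042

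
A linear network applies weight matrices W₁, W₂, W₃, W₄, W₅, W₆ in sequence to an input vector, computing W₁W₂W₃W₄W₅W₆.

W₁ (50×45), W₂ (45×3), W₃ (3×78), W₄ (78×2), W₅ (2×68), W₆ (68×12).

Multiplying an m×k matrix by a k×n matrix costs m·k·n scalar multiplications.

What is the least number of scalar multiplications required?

8070

Adjacent pairs: W₁W₂ = 50·45·3 = 6750; W₂W₃ = 45·3·78 = 10530; W₃W₄ = 3·78·2 = 468; W₄W₅ = 78·2·68 = 10608; W₅W₆ = 2·68·12 = 1632.
Length 3: W₁..W₃: k=1: 0+10530+50·45·78=186030; k=2: 6750+0+50·3·78=18450 → min 18450 | W₂..W₄: k=2: 0+468+45·3·2=738; k=3: 10530+0+45·78·2=17550 → min 738 | W₃..W₅: k=3: 0+10608+3·78·68=26520; k=4: 468+0+3·2·68=876 → min 876 | W₄..W₆: k=4: 0+1632+78·2·12=3504; k=5: 10608+0+78·68·12=74256 → min 3504.
Length 4: W₁..W₄: k=1: 0+738+50·45·2=5238; k=2: 6750+468+50·3·2=7518; k=3: 18450+0+50·78·2=26250 → min 5238 | W₂..W₅: k=2: 0+876+45·3·68=10056; k=3: 10530+10608+45·78·68=259818; k=4: 738+0+45·2·68=6858 → min 6858 | W₃..W₆: k=3: 0+3504+3·78·12=6312; k=4: 468+1632+3·2·12=2172; k=5: 876+0+3·68·12=3324 → min 2172.
Length 5: W₁..W₅: k=1: 0+6858+50·45·68=159858; k=2: 6750+876+50·3·68=17826; k=3: 18450+10608+50·78·68=294258; k=4: 5238+0+50·2·68=12038 → min 12038 | W₂..W₆: k=2: 0+2172+45·3·12=3792; k=3: 10530+3504+45·78·12=56154; k=4: 738+1632+45·2·12=3450; k=5: 6858+0+45·68·12=43578 → min 3450.
Length 6: W₁..W₆: k=1: 0+3450+50·45·12=30450; k=2: 6750+2172+50·3·12=10722; k=3: 18450+3504+50·78·12=68754; k=4: 5238+1632+50·2·12=8070; k=5: 12038+0+50·68·12=52838 → min 8070.
Optimal order: ((W₁(W₂(W₃W₄)))(W₅W₆)) with cost 8070.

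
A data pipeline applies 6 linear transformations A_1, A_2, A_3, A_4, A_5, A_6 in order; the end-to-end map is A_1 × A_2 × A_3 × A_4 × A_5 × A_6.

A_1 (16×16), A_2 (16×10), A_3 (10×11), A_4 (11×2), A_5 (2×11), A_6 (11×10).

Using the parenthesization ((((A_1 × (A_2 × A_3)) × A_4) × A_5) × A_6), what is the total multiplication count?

7040

(A_2 × A_3): 16×10 by 10×11 → 16×11, cost 16·10·11 = 1760
(A_1 × (A_2 × A_3)): 16×16 by 16×11 → 16×11, cost 16·16·11 = 2816; cumulative 4576
((A_1 × (A_2 × A_3)) × A_4): 16×11 by 11×2 → 16×2, cost 16·11·2 = 352; cumulative 4928
(((A_1 × (A_2 × A_3)) × A_4) × A_5): 16×2 by 2×11 → 16×11, cost 16·2·11 = 352; cumulative 5280
((((A_1 × (A_2 × A_3)) × A_4) × A_5) × A_6): 16×11 by 11×10 → 16×10, cost 16·11·10 = 1760; cumulative 7040
Total: 7040 scalar multiplications.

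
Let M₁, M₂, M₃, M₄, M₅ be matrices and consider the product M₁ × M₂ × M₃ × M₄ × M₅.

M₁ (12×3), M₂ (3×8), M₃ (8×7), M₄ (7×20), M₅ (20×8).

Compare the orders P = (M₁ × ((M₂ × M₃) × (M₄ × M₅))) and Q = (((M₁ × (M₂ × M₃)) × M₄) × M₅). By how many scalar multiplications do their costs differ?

Order P = (M₁ × ((M₂ × M₃) × (M₄ × M₅))): (M₂ × M₃): 3×8 by 8×7 → 3×7, cost 3·8·7 = 168; (M₄ × M₅): 7×20 by 20×8 → 7×8, cost 7·20·8 = 1120; ((M₂ × M₃) × (M₄ × M₅)): 3×7 by 7×8 → 3×8, cost 3·7·8 = 168; cumulative 1456; (M₁ × ((M₂ × M₃) × (M₄ × M₅))): 12×3 by 3×8 → 12×8, cost 12·3·8 = 288; cumulative 1744. Total 1744.
Order Q = (((M₁ × (M₂ × M₃)) × M₄) × M₅): (M₂ × M₃): 3×8 by 8×7 → 3×7, cost 3·8·7 = 168; (M₁ × (M₂ × M₃)): 12×3 by 3×7 → 12×7, cost 12·3·7 = 252; cumulative 420; ((M₁ × (M₂ × M₃)) × M₄): 12×7 by 7×20 → 12×20, cost 12·7·20 = 1680; cumulative 2100; (((M₁ × (M₂ × M₃)) × M₄) × M₅): 12×20 by 20×8 → 12×8, cost 12·20·8 = 1920; cumulative 4020. Total 4020.
Difference: |1744 − 4020| = 2276.

2276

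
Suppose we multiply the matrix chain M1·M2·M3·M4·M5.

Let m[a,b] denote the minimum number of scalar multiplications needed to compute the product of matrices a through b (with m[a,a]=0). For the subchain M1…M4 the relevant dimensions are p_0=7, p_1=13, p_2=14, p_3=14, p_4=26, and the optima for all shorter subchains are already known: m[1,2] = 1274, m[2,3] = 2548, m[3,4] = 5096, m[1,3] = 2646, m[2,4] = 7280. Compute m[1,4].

5194

m[1,4] = min over k∈[1,3] of m[1,k]+m[k+1,4]+p_{0}·p_k·p_{4}.
k=1: 0 + 7280 + 7·13·26 = 9646; k=2: 1274 + 5096 + 7·14·26 = 8918; k=3: 2646 + 0 + 7·14·26 = 5194.
Minimum: 5194 at k=3.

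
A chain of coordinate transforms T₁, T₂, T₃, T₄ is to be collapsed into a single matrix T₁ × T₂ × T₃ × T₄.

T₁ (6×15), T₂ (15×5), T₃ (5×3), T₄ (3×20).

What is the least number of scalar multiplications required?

Adjacent pairs: T₁T₂ = 6·15·5 = 450; T₂T₃ = 15·5·3 = 225; T₃T₄ = 5·3·20 = 300.
Length 3: T₁..T₃: k=1: 0+225+6·15·3=495; k=2: 450+0+6·5·3=540 → min 495 | T₂..T₄: k=2: 0+300+15·5·20=1800; k=3: 225+0+15·3·20=1125 → min 1125.
Length 4: T₁..T₄: k=1: 0+1125+6·15·20=2925; k=2: 450+300+6·5·20=1350; k=3: 495+0+6·3·20=855 → min 855.
Optimal order: ((T₁ × (T₂ × T₃)) × T₄) with cost 855.

855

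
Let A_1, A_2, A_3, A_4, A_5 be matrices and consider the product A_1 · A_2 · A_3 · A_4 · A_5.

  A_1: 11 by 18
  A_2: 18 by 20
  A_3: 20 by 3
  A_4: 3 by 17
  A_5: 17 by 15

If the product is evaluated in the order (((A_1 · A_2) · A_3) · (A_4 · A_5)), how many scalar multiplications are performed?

5880

(A_1 · A_2): 11×18 by 18×20 → 11×20, cost 11·18·20 = 3960
((A_1 · A_2) · A_3): 11×20 by 20×3 → 11×3, cost 11·20·3 = 660; cumulative 4620
(A_4 · A_5): 3×17 by 17×15 → 3×15, cost 3·17·15 = 765
(((A_1 · A_2) · A_3) · (A_4 · A_5)): 11×3 by 3×15 → 11×15, cost 11·3·15 = 495; cumulative 5880
Total: 5880 scalar multiplications.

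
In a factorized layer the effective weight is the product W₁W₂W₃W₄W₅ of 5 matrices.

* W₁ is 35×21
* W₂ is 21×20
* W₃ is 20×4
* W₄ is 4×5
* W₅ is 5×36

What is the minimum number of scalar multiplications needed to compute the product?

10380

Adjacent pairs: W₁W₂ = 35·21·20 = 14700; W₂W₃ = 21·20·4 = 1680; W₃W₄ = 20·4·5 = 400; W₄W₅ = 4·5·36 = 720.
Length 3: W₁..W₃: k=1: 0+1680+35·21·4=4620; k=2: 14700+0+35·20·4=17500 → min 4620 | W₂..W₄: k=2: 0+400+21·20·5=2500; k=3: 1680+0+21·4·5=2100 → min 2100 | W₃..W₅: k=3: 0+720+20·4·36=3600; k=4: 400+0+20·5·36=4000 → min 3600.
Length 4: W₁..W₄: k=1: 0+2100+35·21·5=5775; k=2: 14700+400+35·20·5=18600; k=3: 4620+0+35·4·5=5320 → min 5320 | W₂..W₅: k=2: 0+3600+21·20·36=18720; k=3: 1680+720+21·4·36=5424; k=4: 2100+0+21·5·36=5880 → min 5424.
Length 5: W₁..W₅: k=1: 0+5424+35·21·36=31884; k=2: 14700+3600+35·20·36=43500; k=3: 4620+720+35·4·36=10380; k=4: 5320+0+35·5·36=11620 → min 10380.
Optimal order: ((W₁(W₂W₃))(W₄W₅)) with cost 10380.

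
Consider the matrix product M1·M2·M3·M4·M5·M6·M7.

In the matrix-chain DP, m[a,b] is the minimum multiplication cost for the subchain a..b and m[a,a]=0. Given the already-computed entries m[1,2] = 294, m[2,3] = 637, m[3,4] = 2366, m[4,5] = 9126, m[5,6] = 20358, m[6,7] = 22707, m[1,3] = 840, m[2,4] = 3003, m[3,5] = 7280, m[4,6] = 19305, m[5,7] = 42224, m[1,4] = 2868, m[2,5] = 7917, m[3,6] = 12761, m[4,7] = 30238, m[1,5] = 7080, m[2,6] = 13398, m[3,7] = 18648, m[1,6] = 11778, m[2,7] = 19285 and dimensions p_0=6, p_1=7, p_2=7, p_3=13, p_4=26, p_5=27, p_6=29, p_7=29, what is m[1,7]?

16824

m[1,7] = min over k∈[1,6] of m[1,k]+m[k+1,7]+p_{0}·p_k·p_{7}.
k=1: 0 + 19285 + 6·7·29 = 20503; k=2: 294 + 18648 + 6·7·29 = 20160; k=3: 840 + 30238 + 6·13·29 = 33340; k=4: 2868 + 42224 + 6·26·29 = 49616; k=5: 7080 + 22707 + 6·27·29 = 34485; k=6: 11778 + 0 + 6·29·29 = 16824.
Minimum: 16824 at k=6.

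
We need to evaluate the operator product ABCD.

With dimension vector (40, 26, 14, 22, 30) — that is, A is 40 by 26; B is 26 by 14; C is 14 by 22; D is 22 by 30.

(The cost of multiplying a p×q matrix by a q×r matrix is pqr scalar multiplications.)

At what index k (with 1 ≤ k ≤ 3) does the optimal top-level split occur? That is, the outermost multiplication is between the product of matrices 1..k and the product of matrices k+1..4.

2

Adjacent pairs: AB = 40·26·14 = 14560; BC = 26·14·22 = 8008; CD = 14·22·30 = 9240.
Length 3: A..C: k=1: 0+8008+40·26·22=30888; k=2: 14560+0+40·14·22=26880 → min 26880 | B..D: k=2: 0+9240+26·14·30=20160; k=3: 8008+0+26·22·30=25168 → min 20160.
Top-level splits: k=1: (A..A)·(B..D) → 0+20160+40·26·30 = 51360; k=2: (A..B)·(C..D) → 14560+9240+40·14·30 = 40600; k=3: (A..C)·(D..D) → 26880+0+40·22·30 = 53280.
Best split is after B, i.e. k = 2.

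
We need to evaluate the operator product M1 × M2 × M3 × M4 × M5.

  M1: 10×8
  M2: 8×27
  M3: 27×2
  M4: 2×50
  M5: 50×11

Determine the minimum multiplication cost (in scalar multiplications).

1912

Adjacent pairs: M1M2 = 10·8·27 = 2160; M2M3 = 8·27·2 = 432; M3M4 = 27·2·50 = 2700; M4M5 = 2·50·11 = 1100.
Length 3: M1..M3: k=1: 0+432+10·8·2=592; k=2: 2160+0+10·27·2=2700 → min 592 | M2..M4: k=2: 0+2700+8·27·50=13500; k=3: 432+0+8·2·50=1232 → min 1232 | M3..M5: k=3: 0+1100+27·2·11=1694; k=4: 2700+0+27·50·11=17550 → min 1694.
Length 4: M1..M4: k=1: 0+1232+10·8·50=5232; k=2: 2160+2700+10·27·50=18360; k=3: 592+0+10·2·50=1592 → min 1592 | M2..M5: k=2: 0+1694+8·27·11=4070; k=3: 432+1100+8·2·11=1708; k=4: 1232+0+8·50·11=5632 → min 1708.
Length 5: M1..M5: k=1: 0+1708+10·8·11=2588; k=2: 2160+1694+10·27·11=6824; k=3: 592+1100+10·2·11=1912; k=4: 1592+0+10·50·11=7092 → min 1912.
Optimal order: ((M1 × (M2 × M3)) × (M4 × M5)) with cost 1912.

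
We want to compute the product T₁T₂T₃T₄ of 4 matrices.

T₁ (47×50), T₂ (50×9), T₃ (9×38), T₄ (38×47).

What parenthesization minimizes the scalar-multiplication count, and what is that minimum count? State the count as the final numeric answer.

57105

Adjacent pairs: T₁T₂ = 47·50·9 = 21150; T₂T₃ = 50·9·38 = 17100; T₃T₄ = 9·38·47 = 16074.
Length 3: T₁..T₃: k=1: 0+17100+47·50·38=106400; k=2: 21150+0+47·9·38=37224 → min 37224 | T₂..T₄: k=2: 0+16074+50·9·47=37224; k=3: 17100+0+50·38·47=106400 → min 37224.
Length 4: T₁..T₄: k=1: 0+37224+47·50·47=147674; k=2: 21150+16074+47·9·47=57105; k=3: 37224+0+47·38·47=121166 → min 57105.
Optimal parenthesization: ((T₁T₂)(T₃T₄)) with cost 57105.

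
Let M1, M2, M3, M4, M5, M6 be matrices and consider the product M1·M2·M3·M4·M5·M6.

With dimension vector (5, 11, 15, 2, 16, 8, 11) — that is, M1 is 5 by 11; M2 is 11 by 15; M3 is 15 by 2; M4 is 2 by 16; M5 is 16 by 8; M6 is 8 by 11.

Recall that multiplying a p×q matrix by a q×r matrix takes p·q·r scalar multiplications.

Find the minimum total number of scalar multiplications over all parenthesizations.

982

Adjacent pairs: M1M2 = 5·11·15 = 825; M2M3 = 11·15·2 = 330; M3M4 = 15·2·16 = 480; M4M5 = 2·16·8 = 256; M5M6 = 16·8·11 = 1408.
Length 3: M1..M3: k=1: 0+330+5·11·2=440; k=2: 825+0+5·15·2=975 → min 440 | M2..M4: k=2: 0+480+11·15·16=3120; k=3: 330+0+11·2·16=682 → min 682 | M3..M5: k=3: 0+256+15·2·8=496; k=4: 480+0+15·16·8=2400 → min 496 | M4..M6: k=4: 0+1408+2·16·11=1760; k=5: 256+0+2·8·11=432 → min 432.
Length 4: M1..M4: k=1: 0+682+5·11·16=1562; k=2: 825+480+5·15·16=2505; k=3: 440+0+5·2·16=600 → min 600 | M2..M5: k=2: 0+496+11·15·8=1816; k=3: 330+256+11·2·8=762; k=4: 682+0+11·16·8=2090 → min 762 | M3..M6: k=3: 0+432+15·2·11=762; k=4: 480+1408+15·16·11=4528; k=5: 496+0+15·8·11=1816 → min 762.
Length 5: M1..M5: k=1: 0+762+5·11·8=1202; k=2: 825+496+5·15·8=1921; k=3: 440+256+5·2·8=776; k=4: 600+0+5·16·8=1240 → min 776 | M2..M6: k=2: 0+762+11·15·11=2577; k=3: 330+432+11·2·11=1004; k=4: 682+1408+11·16·11=4026; k=5: 762+0+11·8·11=1730 → min 1004.
Length 6: M1..M6: k=1: 0+1004+5·11·11=1609; k=2: 825+762+5·15·11=2412; k=3: 440+432+5·2·11=982; k=4: 600+1408+5·16·11=2888; k=5: 776+0+5·8·11=1216 → min 982.
Optimal order: ((M1·(M2·M3))·((M4·M5)·M6)) with cost 982.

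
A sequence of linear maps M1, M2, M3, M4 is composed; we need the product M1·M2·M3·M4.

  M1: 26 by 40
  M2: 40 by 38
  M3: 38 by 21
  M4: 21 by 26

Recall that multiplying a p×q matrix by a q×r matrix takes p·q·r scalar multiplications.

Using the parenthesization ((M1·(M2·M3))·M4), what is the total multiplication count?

(M2·M3): 40×38 by 38×21 → 40×21, cost 40·38·21 = 31920
(M1·(M2·M3)): 26×40 by 40×21 → 26×21, cost 26·40·21 = 21840; cumulative 53760
((M1·(M2·M3))·M4): 26×21 by 21×26 → 26×26, cost 26·21·26 = 14196; cumulative 67956
Total: 67956 scalar multiplications.

67956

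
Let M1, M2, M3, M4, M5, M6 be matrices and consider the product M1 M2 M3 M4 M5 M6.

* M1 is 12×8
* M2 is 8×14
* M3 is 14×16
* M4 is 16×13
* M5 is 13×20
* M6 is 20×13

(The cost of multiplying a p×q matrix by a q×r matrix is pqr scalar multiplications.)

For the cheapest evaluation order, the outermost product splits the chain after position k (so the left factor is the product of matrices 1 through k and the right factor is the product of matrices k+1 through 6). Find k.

1

Adjacent pairs: M1M2 = 12·8·14 = 1344; M2M3 = 8·14·16 = 1792; M3M4 = 14·16·13 = 2912; M4M5 = 16·13·20 = 4160; M5M6 = 13·20·13 = 3380.
Length 3: M1..M3: k=1: 0+1792+12·8·16=3328; k=2: 1344+0+12·14·16=4032 → min 3328 | M2..M4: k=2: 0+2912+8·14·13=4368; k=3: 1792+0+8·16·13=3456 → min 3456 | M3..M5: k=3: 0+4160+14·16·20=8640; k=4: 2912+0+14·13·20=6552 → min 6552 | M4..M6: k=4: 0+3380+16·13·13=6084; k=5: 4160+0+16·20·13=8320 → min 6084.
Length 4: M1..M4: k=1: 0+3456+12·8·13=4704; k=2: 1344+2912+12·14·13=6440; k=3: 3328+0+12·16·13=5824 → min 4704 | M2..M5: k=2: 0+6552+8·14·20=8792; k=3: 1792+4160+8·16·20=8512; k=4: 3456+0+8·13·20=5536 → min 5536 | M3..M6: k=3: 0+6084+14·16·13=8996; k=4: 2912+3380+14·13·13=8658; k=5: 6552+0+14·20·13=10192 → min 8658.
Length 5: M1..M5: k=1: 0+5536+12·8·20=7456; k=2: 1344+6552+12·14·20=11256; k=3: 3328+4160+12·16·20=11328; k=4: 4704+0+12·13·20=7824 → min 7456 | M2..M6: k=2: 0+8658+8·14·13=10114; k=3: 1792+6084+8·16·13=9540; k=4: 3456+3380+8·13·13=8188; k=5: 5536+0+8·20·13=7616 → min 7616.
Top-level splits: k=1: (M1..M1)·(M2..M6) → 0+7616+12·8·13 = 8864; k=2: (M1..M2)·(M3..M6) → 1344+8658+12·14·13 = 12186; k=3: (M1..M3)·(M4..M6) → 3328+6084+12·16·13 = 11908; k=4: (M1..M4)·(M5..M6) → 4704+3380+12·13·13 = 10112; k=5: (M1..M5)·(M6..M6) → 7456+0+12·20·13 = 10576.
Best split is after M1, i.e. k = 1.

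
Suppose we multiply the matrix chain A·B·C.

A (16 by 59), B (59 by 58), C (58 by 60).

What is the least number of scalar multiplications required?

Order (A·(B·C)): (B·C): 59×58 by 58×60 → 59×60, cost 59·58·60 = 205320; (A·(B·C)): 16×59 by 59×60 → 16×60, cost 16·59·60 = 56640; cumulative 261960. Total 261960.
Order ((A·B)·C): (A·B): 16×59 by 59×58 → 16×58, cost 16·59·58 = 54752; ((A·B)·C): 16×58 by 58×60 → 16×60, cost 16·58·60 = 55680; cumulative 110432. Total 110432.
Minimum: 110432.

110432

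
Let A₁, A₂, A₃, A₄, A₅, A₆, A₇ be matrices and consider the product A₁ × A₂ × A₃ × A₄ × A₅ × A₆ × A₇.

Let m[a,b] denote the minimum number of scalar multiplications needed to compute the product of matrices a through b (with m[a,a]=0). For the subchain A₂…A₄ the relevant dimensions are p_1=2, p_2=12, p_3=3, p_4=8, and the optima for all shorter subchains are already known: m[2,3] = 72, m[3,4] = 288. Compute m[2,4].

120

m[2,4] = min over k∈[2,3] of m[2,k]+m[k+1,4]+p_{1}·p_k·p_{4}.
k=2: 0 + 288 + 2·12·8 = 480; k=3: 72 + 0 + 2·3·8 = 120.
Minimum: 120 at k=3.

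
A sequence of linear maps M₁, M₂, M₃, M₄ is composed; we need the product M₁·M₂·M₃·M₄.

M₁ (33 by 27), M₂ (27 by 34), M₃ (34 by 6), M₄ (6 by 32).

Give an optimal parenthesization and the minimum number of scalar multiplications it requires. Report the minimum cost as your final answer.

Adjacent pairs: M₁M₂ = 33·27·34 = 30294; M₂M₃ = 27·34·6 = 5508; M₃M₄ = 34·6·32 = 6528.
Length 3: M₁..M₃: k=1: 0+5508+33·27·6=10854; k=2: 30294+0+33·34·6=37026 → min 10854 | M₂..M₄: k=2: 0+6528+27·34·32=35904; k=3: 5508+0+27·6·32=10692 → min 10692.
Length 4: M₁..M₄: k=1: 0+10692+33·27·32=39204; k=2: 30294+6528+33·34·32=72726; k=3: 10854+0+33·6·32=17190 → min 17190.
Optimal parenthesization: ((M₁·(M₂·M₃))·M₄) with cost 17190.

17190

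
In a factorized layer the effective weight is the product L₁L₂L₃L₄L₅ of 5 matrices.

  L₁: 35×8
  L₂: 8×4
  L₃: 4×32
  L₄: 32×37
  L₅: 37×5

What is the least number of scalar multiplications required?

Adjacent pairs: L₁L₂ = 35·8·4 = 1120; L₂L₃ = 8·4·32 = 1024; L₃L₄ = 4·32·37 = 4736; L₄L₅ = 32·37·5 = 5920.
Length 3: L₁..L₃: k=1: 0+1024+35·8·32=9984; k=2: 1120+0+35·4·32=5600 → min 5600 | L₂..L₄: k=2: 0+4736+8·4·37=5920; k=3: 1024+0+8·32·37=10496 → min 5920 | L₃..L₅: k=3: 0+5920+4·32·5=6560; k=4: 4736+0+4·37·5=5476 → min 5476.
Length 4: L₁..L₄: k=1: 0+5920+35·8·37=16280; k=2: 1120+4736+35·4·37=11036; k=3: 5600+0+35·32·37=47040 → min 11036 | L₂..L₅: k=2: 0+5476+8·4·5=5636; k=3: 1024+5920+8·32·5=8224; k=4: 5920+0+8·37·5=7400 → min 5636.
Length 5: L₁..L₅: k=1: 0+5636+35·8·5=7036; k=2: 1120+5476+35·4·5=7296; k=3: 5600+5920+35·32·5=17120; k=4: 11036+0+35·37·5=17511 → min 7036.
Optimal order: (L₁(L₂((L₃L₄)L₅))) with cost 7036.

7036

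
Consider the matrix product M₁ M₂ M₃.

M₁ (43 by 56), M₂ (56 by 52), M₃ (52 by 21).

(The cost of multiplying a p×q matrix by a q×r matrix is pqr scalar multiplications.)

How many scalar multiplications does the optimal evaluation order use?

Order (M₁ (M₂ M₃)): (M₂ M₃): 56×52 by 52×21 → 56×21, cost 56·52·21 = 61152; (M₁ (M₂ M₃)): 43×56 by 56×21 → 43×21, cost 43·56·21 = 50568; cumulative 111720. Total 111720.
Order ((M₁ M₂) M₃): (M₁ M₂): 43×56 by 56×52 → 43×52, cost 43·56·52 = 125216; ((M₁ M₂) M₃): 43×52 by 52×21 → 43×21, cost 43·52·21 = 46956; cumulative 172172. Total 172172.
Minimum: 111720.

111720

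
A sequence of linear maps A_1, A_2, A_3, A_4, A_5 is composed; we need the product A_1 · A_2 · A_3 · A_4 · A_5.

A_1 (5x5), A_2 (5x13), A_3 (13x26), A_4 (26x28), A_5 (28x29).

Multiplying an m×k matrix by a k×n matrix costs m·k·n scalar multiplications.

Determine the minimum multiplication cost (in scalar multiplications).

Adjacent pairs: A_1A_2 = 5·5·13 = 325; A_2A_3 = 5·13·26 = 1690; A_3A_4 = 13·26·28 = 9464; A_4A_5 = 26·28·29 = 21112.
Length 3: A_1..A_3: k=1: 0+1690+5·5·26=2340; k=2: 325+0+5·13·26=2015 → min 2015 | A_2..A_4: k=2: 0+9464+5·13·28=11284; k=3: 1690+0+5·26·28=5330 → min 5330 | A_3..A_5: k=3: 0+21112+13·26·29=30914; k=4: 9464+0+13·28·29=20020 → min 20020.
Length 4: A_1..A_4: k=1: 0+5330+5·5·28=6030; k=2: 325+9464+5·13·28=11609; k=3: 2015+0+5·26·28=5655 → min 5655 | A_2..A_5: k=2: 0+20020+5·13·29=21905; k=3: 1690+21112+5·26·29=26572; k=4: 5330+0+5·28·29=9390 → min 9390.
Length 5: A_1..A_5: k=1: 0+9390+5·5·29=10115; k=2: 325+20020+5·13·29=22230; k=3: 2015+21112+5·26·29=26897; k=4: 5655+0+5·28·29=9715 → min 9715.
Optimal order: ((((A_1 · A_2) · A_3) · A_4) · A_5) with cost 9715.

9715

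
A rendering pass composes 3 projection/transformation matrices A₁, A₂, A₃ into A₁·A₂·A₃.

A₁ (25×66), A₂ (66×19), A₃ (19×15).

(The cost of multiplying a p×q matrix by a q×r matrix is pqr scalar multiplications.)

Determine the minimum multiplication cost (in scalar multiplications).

Order (A₁·(A₂·A₃)): (A₂·A₃): 66×19 by 19×15 → 66×15, cost 66·19·15 = 18810; (A₁·(A₂·A₃)): 25×66 by 66×15 → 25×15, cost 25·66·15 = 24750; cumulative 43560. Total 43560.
Order ((A₁·A₂)·A₃): (A₁·A₂): 25×66 by 66×19 → 25×19, cost 25·66·19 = 31350; ((A₁·A₂)·A₃): 25×19 by 19×15 → 25×15, cost 25·19·15 = 7125; cumulative 38475. Total 38475.
Minimum: 38475.

38475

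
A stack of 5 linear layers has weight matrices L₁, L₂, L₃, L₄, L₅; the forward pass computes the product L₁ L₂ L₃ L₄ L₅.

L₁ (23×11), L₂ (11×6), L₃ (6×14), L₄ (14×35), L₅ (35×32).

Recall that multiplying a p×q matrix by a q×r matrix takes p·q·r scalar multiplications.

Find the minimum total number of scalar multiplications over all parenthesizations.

Adjacent pairs: L₁L₂ = 23·11·6 = 1518; L₂L₃ = 11·6·14 = 924; L₃L₄ = 6·14·35 = 2940; L₄L₅ = 14·35·32 = 15680.
Length 3: L₁..L₃: k=1: 0+924+23·11·14=4466; k=2: 1518+0+23·6·14=3450 → min 3450 | L₂..L₄: k=2: 0+2940+11·6·35=5250; k=3: 924+0+11·14·35=6314 → min 5250 | L₃..L₅: k=3: 0+15680+6·14·32=18368; k=4: 2940+0+6·35·32=9660 → min 9660.
Length 4: L₁..L₄: k=1: 0+5250+23·11·35=14105; k=2: 1518+2940+23·6·35=9288; k=3: 3450+0+23·14·35=14720 → min 9288 | L₂..L₅: k=2: 0+9660+11·6·32=11772; k=3: 924+15680+11·14·32=21532; k=4: 5250+0+11·35·32=17570 → min 11772.
Length 5: L₁..L₅: k=1: 0+11772+23·11·32=19868; k=2: 1518+9660+23·6·32=15594; k=3: 3450+15680+23·14·32=29434; k=4: 9288+0+23·35·32=35048 → min 15594.
Optimal order: ((L₁ L₂) ((L₃ L₄) L₅)) with cost 15594.

15594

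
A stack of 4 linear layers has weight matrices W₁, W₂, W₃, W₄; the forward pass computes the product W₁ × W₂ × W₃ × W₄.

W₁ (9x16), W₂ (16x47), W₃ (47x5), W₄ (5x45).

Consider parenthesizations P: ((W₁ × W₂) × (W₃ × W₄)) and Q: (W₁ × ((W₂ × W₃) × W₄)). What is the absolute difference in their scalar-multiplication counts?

Order P = ((W₁ × W₂) × (W₃ × W₄)): (W₁ × W₂): 9×16 by 16×47 → 9×47, cost 9·16·47 = 6768; (W₃ × W₄): 47×5 by 5×45 → 47×45, cost 47·5·45 = 10575; ((W₁ × W₂) × (W₃ × W₄)): 9×47 by 47×45 → 9×45, cost 9·47·45 = 19035; cumulative 36378. Total 36378.
Order Q = (W₁ × ((W₂ × W₃) × W₄)): (W₂ × W₃): 16×47 by 47×5 → 16×5, cost 16·47·5 = 3760; ((W₂ × W₃) × W₄): 16×5 by 5×45 → 16×45, cost 16·5·45 = 3600; cumulative 7360; (W₁ × ((W₂ × W₃) × W₄)): 9×16 by 16×45 → 9×45, cost 9·16·45 = 6480; cumulative 13840. Total 13840.
Difference: |36378 − 13840| = 22538.

22538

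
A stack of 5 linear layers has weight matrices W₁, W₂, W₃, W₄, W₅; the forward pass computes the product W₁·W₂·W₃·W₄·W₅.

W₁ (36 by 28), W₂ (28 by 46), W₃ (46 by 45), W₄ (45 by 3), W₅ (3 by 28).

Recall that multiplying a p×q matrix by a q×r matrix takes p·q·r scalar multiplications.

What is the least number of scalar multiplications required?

Adjacent pairs: W₁W₂ = 36·28·46 = 46368; W₂W₃ = 28·46·45 = 57960; W₃W₄ = 46·45·3 = 6210; W₄W₅ = 45·3·28 = 3780.
Length 3: W₁..W₃: k=1: 0+57960+36·28·45=103320; k=2: 46368+0+36·46·45=120888 → min 103320 | W₂..W₄: k=2: 0+6210+28·46·3=10074; k=3: 57960+0+28·45·3=61740 → min 10074 | W₃..W₅: k=3: 0+3780+46·45·28=61740; k=4: 6210+0+46·3·28=10074 → min 10074.
Length 4: W₁..W₄: k=1: 0+10074+36·28·3=13098; k=2: 46368+6210+36·46·3=57546; k=3: 103320+0+36·45·3=108180 → min 13098 | W₂..W₅: k=2: 0+10074+28·46·28=46138; k=3: 57960+3780+28·45·28=97020; k=4: 10074+0+28·3·28=12426 → min 12426.
Length 5: W₁..W₅: k=1: 0+12426+36·28·28=40650; k=2: 46368+10074+36·46·28=102810; k=3: 103320+3780+36·45·28=152460; k=4: 13098+0+36·3·28=16122 → min 16122.
Optimal order: ((W₁·(W₂·(W₃·W₄)))·W₅) with cost 16122.

16122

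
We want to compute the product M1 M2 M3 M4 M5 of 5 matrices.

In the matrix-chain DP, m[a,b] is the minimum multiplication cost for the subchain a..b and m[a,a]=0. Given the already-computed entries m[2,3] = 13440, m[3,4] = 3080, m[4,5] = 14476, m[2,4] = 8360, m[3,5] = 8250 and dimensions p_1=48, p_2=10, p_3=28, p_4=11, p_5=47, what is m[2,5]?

30810

m[2,5] = min over k∈[2,4] of m[2,k]+m[k+1,5]+p_{1}·p_k·p_{5}.
k=2: 0 + 8250 + 48·10·47 = 30810; k=3: 13440 + 14476 + 48·28·47 = 91084; k=4: 8360 + 0 + 48·11·47 = 33176.
Minimum: 30810 at k=2.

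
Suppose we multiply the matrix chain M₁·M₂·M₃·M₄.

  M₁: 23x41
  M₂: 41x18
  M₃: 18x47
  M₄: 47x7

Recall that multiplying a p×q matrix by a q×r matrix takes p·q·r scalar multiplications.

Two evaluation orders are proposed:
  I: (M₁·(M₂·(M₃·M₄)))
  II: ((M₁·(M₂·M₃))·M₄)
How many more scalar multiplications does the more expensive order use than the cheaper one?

68885

Order I = (M₁·(M₂·(M₃·M₄))): (M₃·M₄): 18×47 by 47×7 → 18×7, cost 18·47·7 = 5922; (M₂·(M₃·M₄)): 41×18 by 18×7 → 41×7, cost 41·18·7 = 5166; cumulative 11088; (M₁·(M₂·(M₃·M₄))): 23×41 by 41×7 → 23×7, cost 23·41·7 = 6601; cumulative 17689. Total 17689.
Order II = ((M₁·(M₂·M₃))·M₄): (M₂·M₃): 41×18 by 18×47 → 41×47, cost 41·18·47 = 34686; (M₁·(M₂·M₃)): 23×41 by 41×47 → 23×47, cost 23·41·47 = 44321; cumulative 79007; ((M₁·(M₂·M₃))·M₄): 23×47 by 47×7 → 23×7, cost 23·47·7 = 7567; cumulative 86574. Total 86574.
Difference: |17689 − 86574| = 68885.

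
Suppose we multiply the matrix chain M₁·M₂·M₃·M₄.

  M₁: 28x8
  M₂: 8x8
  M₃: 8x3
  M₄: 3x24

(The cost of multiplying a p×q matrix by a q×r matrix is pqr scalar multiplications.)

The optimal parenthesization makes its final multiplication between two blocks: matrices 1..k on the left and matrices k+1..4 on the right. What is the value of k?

3

Adjacent pairs: M₁M₂ = 28·8·8 = 1792; M₂M₃ = 8·8·3 = 192; M₃M₄ = 8·3·24 = 576.
Length 3: M₁..M₃: k=1: 0+192+28·8·3=864; k=2: 1792+0+28·8·3=2464 → min 864 | M₂..M₄: k=2: 0+576+8·8·24=2112; k=3: 192+0+8·3·24=768 → min 768.
Top-level splits: k=1: (M₁..M₁)·(M₂..M₄) → 0+768+28·8·24 = 6144; k=2: (M₁..M₂)·(M₃..M₄) → 1792+576+28·8·24 = 7744; k=3: (M₁..M₃)·(M₄..M₄) → 864+0+28·3·24 = 2880.
Best split is after M₃, i.e. k = 3.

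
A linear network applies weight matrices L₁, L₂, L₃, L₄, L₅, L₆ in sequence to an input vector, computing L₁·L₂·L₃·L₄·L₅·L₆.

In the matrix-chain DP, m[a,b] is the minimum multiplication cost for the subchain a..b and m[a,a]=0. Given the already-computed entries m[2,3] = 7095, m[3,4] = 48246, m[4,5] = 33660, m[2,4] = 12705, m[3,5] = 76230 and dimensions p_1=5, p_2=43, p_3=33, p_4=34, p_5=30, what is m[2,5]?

m[2,5] = min over k∈[2,4] of m[2,k]+m[k+1,5]+p_{1}·p_k·p_{5}.
k=2: 0 + 76230 + 5·43·30 = 82680; k=3: 7095 + 33660 + 5·33·30 = 45705; k=4: 12705 + 0 + 5·34·30 = 17805.
Minimum: 17805 at k=4.

17805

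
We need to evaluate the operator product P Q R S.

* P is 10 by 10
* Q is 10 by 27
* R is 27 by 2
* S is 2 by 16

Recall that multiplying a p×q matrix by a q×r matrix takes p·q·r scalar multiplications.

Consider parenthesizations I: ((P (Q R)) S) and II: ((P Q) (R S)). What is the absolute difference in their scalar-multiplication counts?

6824

Order I = ((P (Q R)) S): (Q R): 10×27 by 27×2 → 10×2, cost 10·27·2 = 540; (P (Q R)): 10×10 by 10×2 → 10×2, cost 10·10·2 = 200; cumulative 740; ((P (Q R)) S): 10×2 by 2×16 → 10×16, cost 10·2·16 = 320; cumulative 1060. Total 1060.
Order II = ((P Q) (R S)): (P Q): 10×10 by 10×27 → 10×27, cost 10·10·27 = 2700; (R S): 27×2 by 2×16 → 27×16, cost 27·2·16 = 864; ((P Q) (R S)): 10×27 by 27×16 → 10×16, cost 10·27·16 = 4320; cumulative 7884. Total 7884.
Difference: |1060 − 7884| = 6824.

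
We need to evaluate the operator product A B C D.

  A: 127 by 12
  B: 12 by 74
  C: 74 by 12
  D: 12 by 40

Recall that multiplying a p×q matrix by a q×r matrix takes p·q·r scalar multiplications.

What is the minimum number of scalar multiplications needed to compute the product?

77376

Adjacent pairs: AB = 127·12·74 = 112776; BC = 12·74·12 = 10656; CD = 74·12·40 = 35520.
Length 3: A..C: k=1: 0+10656+127·12·12=28944; k=2: 112776+0+127·74·12=225552 → min 28944 | B..D: k=2: 0+35520+12·74·40=71040; k=3: 10656+0+12·12·40=16416 → min 16416.
Length 4: A..D: k=1: 0+16416+127·12·40=77376; k=2: 112776+35520+127·74·40=524216; k=3: 28944+0+127·12·40=89904 → min 77376.
Optimal order: (A ((B C) D)) with cost 77376.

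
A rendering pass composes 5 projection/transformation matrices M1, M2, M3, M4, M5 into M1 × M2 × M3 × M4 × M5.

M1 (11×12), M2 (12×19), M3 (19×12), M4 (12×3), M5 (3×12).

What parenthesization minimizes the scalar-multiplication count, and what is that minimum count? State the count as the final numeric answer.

Adjacent pairs: M1M2 = 11·12·19 = 2508; M2M3 = 12·19·12 = 2736; M3M4 = 19·12·3 = 684; M4M5 = 12·3·12 = 432.
Length 3: M1..M3: k=1: 0+2736+11·12·12=4320; k=2: 2508+0+11·19·12=5016 → min 4320 | M2..M4: k=2: 0+684+12·19·3=1368; k=3: 2736+0+12·12·3=3168 → min 1368 | M3..M5: k=3: 0+432+19·12·12=3168; k=4: 684+0+19·3·12=1368 → min 1368.
Length 4: M1..M4: k=1: 0+1368+11·12·3=1764; k=2: 2508+684+11·19·3=3819; k=3: 4320+0+11·12·3=4716 → min 1764 | M2..M5: k=2: 0+1368+12·19·12=4104; k=3: 2736+432+12·12·12=4896; k=4: 1368+0+12·3·12=1800 → min 1800.
Length 5: M1..M5: k=1: 0+1800+11·12·12=3384; k=2: 2508+1368+11·19·12=6384; k=3: 4320+432+11·12·12=6336; k=4: 1764+0+11·3·12=2160 → min 2160.
Optimal parenthesization: ((M1 × (M2 × (M3 × M4))) × M5) with cost 2160.

2160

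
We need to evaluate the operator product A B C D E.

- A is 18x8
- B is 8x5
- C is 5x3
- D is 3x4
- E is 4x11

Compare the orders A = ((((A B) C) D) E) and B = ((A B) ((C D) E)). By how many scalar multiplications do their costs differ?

8

Order A = ((((A B) C) D) E): (A B): 18×8 by 8×5 → 18×5, cost 18·8·5 = 720; ((A B) C): 18×5 by 5×3 → 18×3, cost 18·5·3 = 270; cumulative 990; (((A B) C) D): 18×3 by 3×4 → 18×4, cost 18·3·4 = 216; cumulative 1206; ((((A B) C) D) E): 18×4 by 4×11 → 18×11, cost 18·4·11 = 792; cumulative 1998. Total 1998.
Order B = ((A B) ((C D) E)): (A B): 18×8 by 8×5 → 18×5, cost 18·8·5 = 720; (C D): 5×3 by 3×4 → 5×4, cost 5·3·4 = 60; ((C D) E): 5×4 by 4×11 → 5×11, cost 5·4·11 = 220; cumulative 280; ((A B) ((C D) E)): 18×5 by 5×11 → 18×11, cost 18·5·11 = 990; cumulative 1990. Total 1990.
Difference: |1998 − 1990| = 8.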